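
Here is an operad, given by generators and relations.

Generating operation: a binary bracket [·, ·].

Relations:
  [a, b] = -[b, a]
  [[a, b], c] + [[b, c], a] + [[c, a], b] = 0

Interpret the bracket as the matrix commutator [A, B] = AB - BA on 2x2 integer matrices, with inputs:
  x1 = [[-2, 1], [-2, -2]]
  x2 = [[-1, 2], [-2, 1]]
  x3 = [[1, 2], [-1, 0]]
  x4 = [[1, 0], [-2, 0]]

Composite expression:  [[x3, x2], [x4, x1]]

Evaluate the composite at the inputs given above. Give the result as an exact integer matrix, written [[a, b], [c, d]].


[[8, -28], [24, -8]]

[x3, x2] = [[-2, 6], [4, 2]]
[x4, x1] = [[2, 1], [2, -2]]
[[x3, x2], [x4, x1]] = [[8, -28], [24, -8]]


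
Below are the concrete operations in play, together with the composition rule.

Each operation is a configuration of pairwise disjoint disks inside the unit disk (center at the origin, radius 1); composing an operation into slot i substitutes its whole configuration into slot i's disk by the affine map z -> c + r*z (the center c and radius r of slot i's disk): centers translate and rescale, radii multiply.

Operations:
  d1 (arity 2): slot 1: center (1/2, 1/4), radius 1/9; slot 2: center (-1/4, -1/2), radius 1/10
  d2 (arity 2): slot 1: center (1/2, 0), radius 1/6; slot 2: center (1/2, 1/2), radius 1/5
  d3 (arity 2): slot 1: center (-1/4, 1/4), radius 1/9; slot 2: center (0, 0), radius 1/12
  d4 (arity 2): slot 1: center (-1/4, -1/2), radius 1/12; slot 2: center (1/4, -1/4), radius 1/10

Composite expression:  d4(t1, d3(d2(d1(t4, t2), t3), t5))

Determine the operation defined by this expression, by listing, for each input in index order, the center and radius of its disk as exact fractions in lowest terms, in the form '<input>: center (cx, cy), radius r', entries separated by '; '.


t1: center (-1/4, -1/2), radius 1/12; t2: center (497/2160, -61/270), radius 1/5400; t3: center (83/360, -79/360), radius 1/450; t4: center (25/108, -97/432), radius 1/4860; t5: center (1/4, -1/4), radius 1/120


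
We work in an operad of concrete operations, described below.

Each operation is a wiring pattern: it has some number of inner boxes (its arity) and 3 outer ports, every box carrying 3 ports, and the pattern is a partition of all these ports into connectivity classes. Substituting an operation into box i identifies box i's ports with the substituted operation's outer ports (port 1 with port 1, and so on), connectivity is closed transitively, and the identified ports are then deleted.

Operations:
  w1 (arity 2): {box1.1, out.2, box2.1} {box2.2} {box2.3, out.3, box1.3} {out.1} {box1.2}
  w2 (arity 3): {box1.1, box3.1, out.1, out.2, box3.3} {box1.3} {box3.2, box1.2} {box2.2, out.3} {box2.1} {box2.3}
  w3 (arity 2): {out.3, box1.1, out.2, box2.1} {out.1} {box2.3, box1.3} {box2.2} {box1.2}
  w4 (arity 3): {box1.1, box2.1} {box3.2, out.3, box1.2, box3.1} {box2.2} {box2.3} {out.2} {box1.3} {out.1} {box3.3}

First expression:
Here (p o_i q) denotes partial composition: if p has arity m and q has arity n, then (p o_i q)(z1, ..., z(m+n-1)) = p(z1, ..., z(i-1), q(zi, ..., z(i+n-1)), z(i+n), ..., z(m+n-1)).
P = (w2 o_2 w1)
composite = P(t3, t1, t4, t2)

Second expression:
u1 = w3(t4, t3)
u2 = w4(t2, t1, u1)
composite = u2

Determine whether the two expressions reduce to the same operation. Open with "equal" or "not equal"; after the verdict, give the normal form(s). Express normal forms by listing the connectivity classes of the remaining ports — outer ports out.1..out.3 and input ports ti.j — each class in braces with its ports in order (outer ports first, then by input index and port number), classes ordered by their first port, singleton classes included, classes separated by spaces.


The first composite normalizes to {out.1, out.2, t2.1, t2.3, t3.1} {out.3, t1.1, t4.1} {t1.2} {t1.3, t4.3} {t2.2, t3.2} {t3.3} {t4.2}
The second composite normalizes to {out.1} {out.2} {out.3, t2.2, t3.1, t4.1} {t1.1, t2.1} {t1.2} {t1.3} {t2.3} {t3.2} {t3.3, t4.3} {t4.2}
Different reductions; not equal.

not equal; first: {out.1, out.2, t2.1, t2.3, t3.1} {out.3, t1.1, t4.1} {t1.2} {t1.3, t4.3} {t2.2, t3.2} {t3.3} {t4.2}; second: {out.1} {out.2} {out.3, t2.2, t3.1, t4.1} {t1.1, t2.1} {t1.2} {t1.3} {t2.3} {t3.2} {t3.3, t4.3} {t4.2}


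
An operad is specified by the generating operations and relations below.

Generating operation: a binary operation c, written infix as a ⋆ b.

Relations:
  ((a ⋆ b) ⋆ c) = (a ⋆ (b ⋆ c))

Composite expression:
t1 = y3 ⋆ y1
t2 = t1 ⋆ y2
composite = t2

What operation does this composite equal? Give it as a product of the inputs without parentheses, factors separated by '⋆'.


Associativity of c dissolves the nesting; only the y-input order survives.
(y3 ⋆ y1) collapses to y3 ⋆ y1
((y3 ⋆ y1) ⋆ y2) collapses to y3 ⋆ y1 ⋆ y2

y3 ⋆ y1 ⋆ y2


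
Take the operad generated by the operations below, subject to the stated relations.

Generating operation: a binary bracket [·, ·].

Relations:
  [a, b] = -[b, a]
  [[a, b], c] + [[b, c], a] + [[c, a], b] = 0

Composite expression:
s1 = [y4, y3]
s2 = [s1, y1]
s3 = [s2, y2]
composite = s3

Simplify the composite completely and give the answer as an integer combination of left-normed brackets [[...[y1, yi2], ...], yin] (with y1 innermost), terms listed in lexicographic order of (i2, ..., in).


Antisymmetry and Jacobi reduce to y1-anchored left-normed brackets.
Composite bracket: [[[y4, y3], y1], y2]
Applying ab - ba throughout gives 8 signed words (2^3 = 8).
Collect the words opening with y1:
  y1y3y4y2 (sign +1) contributes +[[[y1, y3], y4], y2]
  y1y4y3y2 (sign -1) contributes -[[[y1, y4], y3], y2]

[[[y1, y3], y4], y2] - [[[y1, y4], y3], y2]


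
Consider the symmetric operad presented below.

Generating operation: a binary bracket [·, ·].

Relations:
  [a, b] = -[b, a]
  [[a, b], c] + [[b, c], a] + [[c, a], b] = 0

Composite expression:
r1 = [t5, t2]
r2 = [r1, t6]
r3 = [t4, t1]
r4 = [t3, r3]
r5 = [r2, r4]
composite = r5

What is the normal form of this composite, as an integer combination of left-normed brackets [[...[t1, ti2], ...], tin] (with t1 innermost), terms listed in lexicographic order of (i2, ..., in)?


Skip Jacobi rewriting: expand, keep t1-initial words, read off terms.
Composite bracket: [[[t5, t2], t6], [t3, [t4, t1]]]
Each bracket splits as ab - ba, giving 32 signed words (2^5 = 32).
Only words starting with t1 matter:
  word t1t4t3t2t5t6 has sign +1, contributing +[[[[[t1, t4], t3], t2], t5], t6]
  word t1t4t3t5t2t6 has sign -1, contributing -[[[[[t1, t4], t3], t5], t2], t6]
  word t1t4t3t6t2t5 has sign -1, contributing -[[[[[t1, t4], t3], t6], t2], t5]
  word t1t4t3t6t5t2 has sign +1, contributing +[[[[[t1, t4], t3], t6], t5], t2]

[[[[[t1, t4], t3], t2], t5], t6] - [[[[[t1, t4], t3], t5], t2], t6] - [[[[[t1, t4], t3], t6], t2], t5] + [[[[[t1, t4], t3], t6], t5], t2]


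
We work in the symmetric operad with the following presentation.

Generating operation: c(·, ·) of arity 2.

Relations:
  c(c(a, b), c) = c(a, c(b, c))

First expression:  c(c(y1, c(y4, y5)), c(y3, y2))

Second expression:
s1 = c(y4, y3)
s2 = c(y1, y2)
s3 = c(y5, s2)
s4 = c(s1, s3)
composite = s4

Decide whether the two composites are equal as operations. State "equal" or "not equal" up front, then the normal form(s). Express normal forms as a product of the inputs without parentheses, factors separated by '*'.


not equal; the first gives y1 * y4 * y5 * y3 * y2 and the second y4 * y3 * y5 * y1 * y2


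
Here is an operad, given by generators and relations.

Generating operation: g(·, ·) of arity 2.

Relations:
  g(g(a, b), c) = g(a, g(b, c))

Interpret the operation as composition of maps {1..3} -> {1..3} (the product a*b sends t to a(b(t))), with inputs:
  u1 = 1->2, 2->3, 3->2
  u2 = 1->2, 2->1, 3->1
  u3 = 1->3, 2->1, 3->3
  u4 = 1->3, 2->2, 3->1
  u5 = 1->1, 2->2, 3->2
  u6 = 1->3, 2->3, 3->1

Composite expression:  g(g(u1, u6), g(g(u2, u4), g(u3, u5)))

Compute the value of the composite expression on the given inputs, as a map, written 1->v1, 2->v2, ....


1->2, 2->2, 3->2


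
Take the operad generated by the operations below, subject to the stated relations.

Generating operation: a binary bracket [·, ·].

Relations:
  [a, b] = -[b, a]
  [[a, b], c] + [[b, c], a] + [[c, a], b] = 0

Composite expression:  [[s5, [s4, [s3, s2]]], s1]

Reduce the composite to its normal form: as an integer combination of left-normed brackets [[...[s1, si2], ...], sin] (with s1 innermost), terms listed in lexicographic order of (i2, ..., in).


[[[[s1, s2], s3], s4], s5] - [[[[s1, s3], s2], s4], s5] - [[[[s1, s4], s2], s3], s5] + [[[[s1, s4], s3], s2], s5] - [[[[s1, s5], s2], s3], s4] + [[[[s1, s5], s3], s2], s4] + [[[[s1, s5], s4], s2], s3] - [[[[s1, s5], s4], s3], s2]

Left-normed coefficients sit on the s1-initial expansion words.
Composite bracket: [[s5, [s4, [s3, s2]]], s1]
Under [a, b] = ab - ba we get 16 signed associative words (2^4 = 16).
Keep just the words that open with s1:
  s1s2s3s4s5 (sign +1) contributes +[[[[s1, s2], s3], s4], s5]
  s1s3s2s4s5 (sign -1) contributes -[[[[s1, s3], s2], s4], s5]
  s1s4s2s3s5 (sign -1) contributes -[[[[s1, s4], s2], s3], s5]
  s1s4s3s2s5 (sign +1) contributes +[[[[s1, s4], s3], s2], s5]
  s1s5s2s3s4 (sign -1) contributes -[[[[s1, s5], s2], s3], s4]
  s1s5s3s2s4 (sign +1) contributes +[[[[s1, s5], s3], s2], s4]
  s1s5s4s2s3 (sign +1) contributes +[[[[s1, s5], s4], s2], s3]
  s1s5s4s3s2 (sign -1) contributes -[[[[s1, s5], s4], s3], s2]


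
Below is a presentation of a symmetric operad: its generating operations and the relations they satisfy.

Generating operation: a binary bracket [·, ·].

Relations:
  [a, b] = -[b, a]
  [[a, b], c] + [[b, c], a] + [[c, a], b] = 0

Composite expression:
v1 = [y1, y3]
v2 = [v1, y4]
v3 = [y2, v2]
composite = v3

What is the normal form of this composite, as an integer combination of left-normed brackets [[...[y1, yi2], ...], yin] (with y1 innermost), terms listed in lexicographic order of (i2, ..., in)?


-[[[y1, y3], y4], y2]

Skip Jacobi rewriting: expand, keep y1-initial words, read off terms.
Composite bracket: [y2, [[y1, y3], y4]]
Full expansion: 8 signed words from ab - ba (2^3 = 8).
The y1-initial words carry the normal form:
  from y1y3y4y2, sign -1: term -[[[y1, y3], y4], y2]


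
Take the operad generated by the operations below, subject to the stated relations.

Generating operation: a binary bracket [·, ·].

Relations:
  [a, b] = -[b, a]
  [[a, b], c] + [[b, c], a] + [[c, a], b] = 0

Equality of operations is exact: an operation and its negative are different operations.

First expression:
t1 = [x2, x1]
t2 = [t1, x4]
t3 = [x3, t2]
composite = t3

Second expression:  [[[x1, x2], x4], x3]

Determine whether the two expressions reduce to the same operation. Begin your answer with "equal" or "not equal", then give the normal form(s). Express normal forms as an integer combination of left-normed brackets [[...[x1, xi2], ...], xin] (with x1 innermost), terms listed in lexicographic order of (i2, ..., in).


equal — both sides give [[[x1, x2], x4], x3]

Reducing the first expression gives [[[x1, x2], x4], x3]
Reducing the second expression gives [[[x1, x2], x4], x3]
Both agree, so they are equal.


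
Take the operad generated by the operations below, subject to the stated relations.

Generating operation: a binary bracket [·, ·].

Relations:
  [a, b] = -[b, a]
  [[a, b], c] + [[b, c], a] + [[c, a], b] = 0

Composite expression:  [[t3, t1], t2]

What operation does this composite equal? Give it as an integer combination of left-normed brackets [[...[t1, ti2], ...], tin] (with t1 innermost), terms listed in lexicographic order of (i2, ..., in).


-[[t1, t3], t2]


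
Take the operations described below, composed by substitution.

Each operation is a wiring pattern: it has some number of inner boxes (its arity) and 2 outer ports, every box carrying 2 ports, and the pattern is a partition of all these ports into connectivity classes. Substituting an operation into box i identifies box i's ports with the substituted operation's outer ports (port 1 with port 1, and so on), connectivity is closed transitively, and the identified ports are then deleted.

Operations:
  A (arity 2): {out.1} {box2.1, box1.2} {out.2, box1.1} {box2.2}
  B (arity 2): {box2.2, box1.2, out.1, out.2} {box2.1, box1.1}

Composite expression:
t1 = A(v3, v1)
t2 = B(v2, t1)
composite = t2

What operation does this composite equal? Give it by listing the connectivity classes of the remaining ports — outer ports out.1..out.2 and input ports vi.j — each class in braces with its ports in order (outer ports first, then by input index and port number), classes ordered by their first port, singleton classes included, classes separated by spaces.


{out.1, out.2, v2.2, v3.1} {v1.1, v3.2} {v1.2} {v2.1}

Substituting into B glues patterns; closure does the rest.
composing A on (v3, v1), with out.j its own outer ports: {out.1} {out.2, v3.1} {v1.1, v3.2} {v1.2}
composing B on (v2, v3, v1), with out.j its own outer ports: {out.1, out.2, v2.2, v3.1} {v1.1, v3.2} {v1.2} {v2.1}


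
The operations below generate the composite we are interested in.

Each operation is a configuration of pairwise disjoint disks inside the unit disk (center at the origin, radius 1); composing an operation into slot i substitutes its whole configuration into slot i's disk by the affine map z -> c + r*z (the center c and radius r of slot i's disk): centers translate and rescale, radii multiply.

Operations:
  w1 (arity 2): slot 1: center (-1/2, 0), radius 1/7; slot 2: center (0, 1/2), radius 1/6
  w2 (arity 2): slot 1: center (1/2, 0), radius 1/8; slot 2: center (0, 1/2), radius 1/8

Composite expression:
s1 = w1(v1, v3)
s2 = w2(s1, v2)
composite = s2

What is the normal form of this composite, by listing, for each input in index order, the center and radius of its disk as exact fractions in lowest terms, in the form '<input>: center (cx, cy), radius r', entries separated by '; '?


v1: center (7/16, 0), radius 1/56; v2: center (0, 1/2), radius 1/8; v3: center (1/2, 1/16), radius 1/48

Only the slot chain above each v matters under w2; compose those maps.
tracing v1 down its 2-map path: center (7/16, 0), radius 1/56
tracing v3 down its 2-map path: center (1/2, 1/16), radius 1/48
tracing v2 down its 1-map path: center (0, 1/2), radius 1/8


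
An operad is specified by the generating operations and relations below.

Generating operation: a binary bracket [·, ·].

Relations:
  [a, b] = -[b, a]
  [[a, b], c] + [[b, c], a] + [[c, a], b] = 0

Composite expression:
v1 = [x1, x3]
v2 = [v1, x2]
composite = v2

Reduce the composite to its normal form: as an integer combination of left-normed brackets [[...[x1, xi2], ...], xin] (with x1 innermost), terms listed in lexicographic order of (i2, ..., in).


[[x1, x3], x2]

Left-normed coefficients sit on the x1-initial expansion words.
Composite bracket: [[x1, x3], x2]
Expanding via [a, b] = ab - ba: 4 signed words (2^2 = 4).
Coefficients come from the x1-initial words:
  word x1x3x2 has sign +1, contributing +[[x1, x3], x2]


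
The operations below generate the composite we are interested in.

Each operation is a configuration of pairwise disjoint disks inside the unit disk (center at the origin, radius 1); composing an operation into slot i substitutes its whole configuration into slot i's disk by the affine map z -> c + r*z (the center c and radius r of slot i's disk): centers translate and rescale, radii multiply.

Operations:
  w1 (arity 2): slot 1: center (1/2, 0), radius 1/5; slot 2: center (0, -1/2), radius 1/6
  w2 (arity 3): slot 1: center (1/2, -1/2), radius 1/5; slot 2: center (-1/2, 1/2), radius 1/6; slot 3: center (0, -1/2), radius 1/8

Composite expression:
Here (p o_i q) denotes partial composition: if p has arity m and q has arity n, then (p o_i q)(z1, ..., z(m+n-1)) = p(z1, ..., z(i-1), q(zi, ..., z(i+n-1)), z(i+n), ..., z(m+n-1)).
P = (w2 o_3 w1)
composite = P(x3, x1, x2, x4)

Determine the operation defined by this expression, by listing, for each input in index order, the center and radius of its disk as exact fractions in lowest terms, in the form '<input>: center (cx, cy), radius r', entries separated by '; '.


Nesting under w2 composes maps z -> c + r*z down each x-path.
for x3, the 1-step affine chain lands on center (1/2, -1/2), radius 1/5
for x1, the 1-step affine chain lands on center (-1/2, 1/2), radius 1/6
for x2, the 2-step affine chain lands on center (1/16, -1/2), radius 1/40
for x4, the 2-step affine chain lands on center (0, -9/16), radius 1/48

x1: center (-1/2, 1/2), radius 1/6; x2: center (1/16, -1/2), radius 1/40; x3: center (1/2, -1/2), radius 1/5; x4: center (0, -9/16), radius 1/48


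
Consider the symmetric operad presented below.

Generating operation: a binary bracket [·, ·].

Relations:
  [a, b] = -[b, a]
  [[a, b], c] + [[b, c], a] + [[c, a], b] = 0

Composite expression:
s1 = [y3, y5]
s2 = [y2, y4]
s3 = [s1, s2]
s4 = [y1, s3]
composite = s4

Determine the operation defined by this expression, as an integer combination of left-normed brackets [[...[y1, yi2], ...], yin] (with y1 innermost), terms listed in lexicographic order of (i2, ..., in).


Left-normed coefficients sit on the y1-initial expansion words.
Composite bracket: [y1, [[y3, y5], [y2, y4]]]
Under [a, b] = ab - ba we get 16 signed associative words (2^4 = 16).
Keep just the words that open with y1:
  from y1y2y4y3y5, sign -1: term -[[[[y1, y2], y4], y3], y5]
  from y1y2y4y5y3, sign +1: term +[[[[y1, y2], y4], y5], y3]
  from y1y3y5y2y4, sign +1: term +[[[[y1, y3], y5], y2], y4]
  from y1y3y5y4y2, sign -1: term -[[[[y1, y3], y5], y4], y2]
  from y1y4y2y3y5, sign +1: term +[[[[y1, y4], y2], y3], y5]
  from y1y4y2y5y3, sign -1: term -[[[[y1, y4], y2], y5], y3]
  from y1y5y3y2y4, sign -1: term -[[[[y1, y5], y3], y2], y4]
  from y1y5y3y4y2, sign +1: term +[[[[y1, y5], y3], y4], y2]

-[[[[y1, y2], y4], y3], y5] + [[[[y1, y2], y4], y5], y3] + [[[[y1, y3], y5], y2], y4] - [[[[y1, y3], y5], y4], y2] + [[[[y1, y4], y2], y3], y5] - [[[[y1, y4], y2], y5], y3] - [[[[y1, y5], y3], y2], y4] + [[[[y1, y5], y3], y4], y2]


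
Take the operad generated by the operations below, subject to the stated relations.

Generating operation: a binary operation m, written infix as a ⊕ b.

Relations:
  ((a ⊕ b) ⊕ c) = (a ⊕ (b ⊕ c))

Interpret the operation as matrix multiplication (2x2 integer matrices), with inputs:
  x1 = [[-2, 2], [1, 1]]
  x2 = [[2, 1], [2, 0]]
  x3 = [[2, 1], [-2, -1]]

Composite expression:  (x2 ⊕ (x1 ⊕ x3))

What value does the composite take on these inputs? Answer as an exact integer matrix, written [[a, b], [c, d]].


(x1 ⊕ x3) = [[-8, -4], [0, 0]]
(x2 ⊕ (x1 ⊕ x3)) = [[-16, -8], [-16, -8]]

[[-16, -8], [-16, -8]]


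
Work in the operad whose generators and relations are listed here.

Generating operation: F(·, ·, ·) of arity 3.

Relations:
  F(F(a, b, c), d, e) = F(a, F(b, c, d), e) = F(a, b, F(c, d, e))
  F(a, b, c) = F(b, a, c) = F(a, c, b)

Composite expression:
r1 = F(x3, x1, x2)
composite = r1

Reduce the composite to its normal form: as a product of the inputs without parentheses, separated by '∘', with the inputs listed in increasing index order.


With F associative and commutative, the x-input set is all that matters.
F(x3, x1, x2) spells out as x3 ∘ x1 ∘ x2
reordering the factors by index: x1 ∘ x2 ∘ x3

x1 ∘ x2 ∘ x3


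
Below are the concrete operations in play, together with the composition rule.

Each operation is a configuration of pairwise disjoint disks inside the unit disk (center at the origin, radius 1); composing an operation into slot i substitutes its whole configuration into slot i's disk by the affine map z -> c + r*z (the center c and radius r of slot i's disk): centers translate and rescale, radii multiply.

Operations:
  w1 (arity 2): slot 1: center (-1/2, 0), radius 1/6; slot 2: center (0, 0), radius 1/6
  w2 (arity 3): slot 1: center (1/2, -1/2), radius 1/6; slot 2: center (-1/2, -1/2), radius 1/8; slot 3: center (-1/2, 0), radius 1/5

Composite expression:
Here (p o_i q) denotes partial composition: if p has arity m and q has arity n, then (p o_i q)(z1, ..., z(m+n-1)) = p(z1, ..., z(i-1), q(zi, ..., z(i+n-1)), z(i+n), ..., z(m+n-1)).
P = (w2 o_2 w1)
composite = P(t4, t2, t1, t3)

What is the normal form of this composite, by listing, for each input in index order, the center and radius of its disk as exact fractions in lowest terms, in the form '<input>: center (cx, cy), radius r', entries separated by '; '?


t1: center (-1/2, -1/2), radius 1/48; t2: center (-9/16, -1/2), radius 1/48; t3: center (-1/2, 0), radius 1/5; t4: center (1/2, -1/2), radius 1/6


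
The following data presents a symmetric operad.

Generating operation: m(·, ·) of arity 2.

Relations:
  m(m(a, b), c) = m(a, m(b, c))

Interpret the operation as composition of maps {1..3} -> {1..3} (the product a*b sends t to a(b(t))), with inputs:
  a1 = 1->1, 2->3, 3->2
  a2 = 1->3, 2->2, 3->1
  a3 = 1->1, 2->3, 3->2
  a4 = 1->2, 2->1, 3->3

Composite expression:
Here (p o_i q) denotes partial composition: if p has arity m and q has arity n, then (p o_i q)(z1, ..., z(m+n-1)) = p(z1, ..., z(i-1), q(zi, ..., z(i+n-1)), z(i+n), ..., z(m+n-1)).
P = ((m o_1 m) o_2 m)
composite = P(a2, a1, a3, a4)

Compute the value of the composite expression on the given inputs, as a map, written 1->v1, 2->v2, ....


m(a1, a3) = 1->1, 2->2, 3->3
m(a2, m(a1, a3)) = 1->3, 2->2, 3->1
m(m(a2, m(a1, a3)), a4) = 1->2, 2->3, 3->1

1->2, 2->3, 3->1


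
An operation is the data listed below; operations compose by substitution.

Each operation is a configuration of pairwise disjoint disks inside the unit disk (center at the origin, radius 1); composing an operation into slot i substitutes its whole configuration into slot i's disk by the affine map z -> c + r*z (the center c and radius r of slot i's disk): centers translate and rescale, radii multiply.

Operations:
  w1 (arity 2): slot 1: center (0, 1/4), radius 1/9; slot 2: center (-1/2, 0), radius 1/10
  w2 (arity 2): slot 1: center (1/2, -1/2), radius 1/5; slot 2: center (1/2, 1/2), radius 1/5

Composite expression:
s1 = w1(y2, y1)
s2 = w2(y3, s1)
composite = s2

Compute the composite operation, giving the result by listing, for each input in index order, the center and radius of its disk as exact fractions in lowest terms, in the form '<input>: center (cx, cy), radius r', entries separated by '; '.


Each y-disk chains the slot maps above it in w2; radii multiply.
y3: after 1 affine step, its disk has center (1/2, -1/2), radius 1/5
y2: after 2 affine steps, its disk has center (1/2, 11/20), radius 1/45
y1: after 2 affine steps, its disk has center (2/5, 1/2), radius 1/50

y1: center (2/5, 1/2), radius 1/50; y2: center (1/2, 11/20), radius 1/45; y3: center (1/2, -1/2), radius 1/5


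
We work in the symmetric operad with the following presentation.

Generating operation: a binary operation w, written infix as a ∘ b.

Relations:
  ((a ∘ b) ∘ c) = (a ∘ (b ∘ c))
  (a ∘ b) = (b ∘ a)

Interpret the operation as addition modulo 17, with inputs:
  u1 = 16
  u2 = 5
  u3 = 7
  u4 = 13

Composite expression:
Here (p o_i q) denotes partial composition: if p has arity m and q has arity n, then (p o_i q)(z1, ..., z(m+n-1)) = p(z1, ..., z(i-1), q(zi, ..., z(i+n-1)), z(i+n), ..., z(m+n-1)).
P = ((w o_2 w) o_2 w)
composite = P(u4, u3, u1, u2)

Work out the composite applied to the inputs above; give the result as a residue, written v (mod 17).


7 (mod 17)

(u3 ∘ u1) = 6
((u3 ∘ u1) ∘ u2) = 11
(u4 ∘ ((u3 ∘ u1) ∘ u2)) = 7


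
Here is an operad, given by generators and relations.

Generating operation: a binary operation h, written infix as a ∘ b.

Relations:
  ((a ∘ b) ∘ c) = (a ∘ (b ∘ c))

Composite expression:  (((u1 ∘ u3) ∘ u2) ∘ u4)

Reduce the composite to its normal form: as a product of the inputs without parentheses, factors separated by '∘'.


u1 ∘ u3 ∘ u2 ∘ u4

The h-tree's shape is irrelevant; the u-reading-order decides.
(u1 ∘ u3) collapses to u1 ∘ u3
((u1 ∘ u3) ∘ u2) collapses to u1 ∘ u3 ∘ u2
(((u1 ∘ u3) ∘ u2) ∘ u4) collapses to u1 ∘ u3 ∘ u2 ∘ u4


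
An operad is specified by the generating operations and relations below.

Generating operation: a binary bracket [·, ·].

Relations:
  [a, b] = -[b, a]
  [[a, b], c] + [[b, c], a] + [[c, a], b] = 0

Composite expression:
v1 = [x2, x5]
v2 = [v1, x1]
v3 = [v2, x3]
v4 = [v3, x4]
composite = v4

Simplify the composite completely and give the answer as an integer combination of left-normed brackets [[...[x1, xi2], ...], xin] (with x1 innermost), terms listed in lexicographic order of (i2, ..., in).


-[[[[x1, x2], x5], x3], x4] + [[[[x1, x5], x2], x3], x4]

In the tensor algebra, words opening x1 carry the x1-anchored form.
Composite bracket: [[[[x2, x5], x1], x3], x4]
Each bracket splits as ab - ba, giving 16 signed words (2^4 = 16).
Only words starting with x1 matter:
  x1x2x5x3x4 appears with sign -1, giving the term -[[[[x1, x2], x5], x3], x4]
  x1x5x2x3x4 appears with sign +1, giving the term +[[[[x1, x5], x2], x3], x4]


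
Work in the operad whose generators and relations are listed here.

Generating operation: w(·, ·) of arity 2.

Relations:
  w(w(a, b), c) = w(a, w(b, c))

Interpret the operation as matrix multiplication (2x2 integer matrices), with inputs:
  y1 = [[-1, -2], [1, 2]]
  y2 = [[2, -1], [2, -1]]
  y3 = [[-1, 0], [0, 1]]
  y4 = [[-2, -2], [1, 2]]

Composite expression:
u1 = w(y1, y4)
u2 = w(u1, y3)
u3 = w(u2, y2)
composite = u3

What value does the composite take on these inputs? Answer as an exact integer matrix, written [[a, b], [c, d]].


w(y1, y4) = [[0, -2], [0, 2]]
w(w(y1, y4), y3) = [[0, -2], [0, 2]]
w(w(w(y1, y4), y3), y2) = [[-4, 2], [4, -2]]

[[-4, 2], [4, -2]]


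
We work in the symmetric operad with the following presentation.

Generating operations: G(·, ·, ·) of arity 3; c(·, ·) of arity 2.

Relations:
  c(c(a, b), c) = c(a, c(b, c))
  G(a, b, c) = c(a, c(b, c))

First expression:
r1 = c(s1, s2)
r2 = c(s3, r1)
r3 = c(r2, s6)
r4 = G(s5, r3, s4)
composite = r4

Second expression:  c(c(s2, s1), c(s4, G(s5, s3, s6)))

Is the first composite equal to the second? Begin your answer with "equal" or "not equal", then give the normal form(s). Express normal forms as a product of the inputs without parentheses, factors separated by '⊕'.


not equal; first: s5 ⊕ s3 ⊕ s1 ⊕ s2 ⊕ s6 ⊕ s4; second: s2 ⊕ s1 ⊕ s4 ⊕ s5 ⊕ s3 ⊕ s6

Reducing the first expression gives s5 ⊕ s3 ⊕ s1 ⊕ s2 ⊕ s6 ⊕ s4
Reducing the second expression gives s2 ⊕ s1 ⊕ s4 ⊕ s5 ⊕ s3 ⊕ s6
The forms do not match — not equal.


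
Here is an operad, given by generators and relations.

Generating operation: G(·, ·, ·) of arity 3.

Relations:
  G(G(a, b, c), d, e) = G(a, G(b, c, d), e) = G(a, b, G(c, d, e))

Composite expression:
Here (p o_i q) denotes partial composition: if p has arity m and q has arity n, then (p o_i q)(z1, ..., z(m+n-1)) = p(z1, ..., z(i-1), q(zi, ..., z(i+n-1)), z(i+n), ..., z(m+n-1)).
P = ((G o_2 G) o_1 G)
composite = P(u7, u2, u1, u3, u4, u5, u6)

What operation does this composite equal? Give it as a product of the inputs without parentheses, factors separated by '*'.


Every regrouping of G is equal, so read the u-inputs in written order.
G(u7, u2, u1) spells out as u7 * u2 * u1
G(u3, u4, u5) spells out as u3 * u4 * u5
G(G(u7, u2, u1), G(u3, u4, u5), u6) spells out as u7 * u2 * u1 * u3 * u4 * u5 * u6

u7 * u2 * u1 * u3 * u4 * u5 * u6


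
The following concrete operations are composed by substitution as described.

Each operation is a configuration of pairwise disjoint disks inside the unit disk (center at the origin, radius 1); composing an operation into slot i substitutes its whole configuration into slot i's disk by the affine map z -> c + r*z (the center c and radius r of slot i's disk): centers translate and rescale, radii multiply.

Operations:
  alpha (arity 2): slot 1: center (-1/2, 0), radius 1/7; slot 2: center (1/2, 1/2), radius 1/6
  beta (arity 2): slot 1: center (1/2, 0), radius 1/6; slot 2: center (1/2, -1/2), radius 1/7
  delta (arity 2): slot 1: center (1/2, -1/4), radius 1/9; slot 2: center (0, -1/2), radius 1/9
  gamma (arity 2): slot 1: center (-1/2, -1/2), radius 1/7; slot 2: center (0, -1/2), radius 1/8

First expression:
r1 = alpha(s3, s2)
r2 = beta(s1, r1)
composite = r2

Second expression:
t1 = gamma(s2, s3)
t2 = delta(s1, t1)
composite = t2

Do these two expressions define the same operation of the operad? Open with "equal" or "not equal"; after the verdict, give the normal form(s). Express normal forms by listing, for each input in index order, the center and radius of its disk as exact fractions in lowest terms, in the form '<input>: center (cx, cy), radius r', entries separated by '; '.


In normal form, the first expression is s1: center (1/2, 0), radius 1/6; s2: center (4/7, -3/7), radius 1/42; s3: center (3/7, -1/2), radius 1/49
In normal form, the second expression is s1: center (1/2, -1/4), radius 1/9; s2: center (-1/18, -5/9), radius 1/63; s3: center (0, -5/9), radius 1/72
Different reductions; not equal.

not equal: they reduce to s1: center (1/2, 0), radius 1/6; s2: center (4/7, -3/7), radius 1/42; s3: center (3/7, -1/2), radius 1/49 and s1: center (1/2, -1/4), radius 1/9; s2: center (-1/18, -5/9), radius 1/63; s3: center (0, -5/9), radius 1/72


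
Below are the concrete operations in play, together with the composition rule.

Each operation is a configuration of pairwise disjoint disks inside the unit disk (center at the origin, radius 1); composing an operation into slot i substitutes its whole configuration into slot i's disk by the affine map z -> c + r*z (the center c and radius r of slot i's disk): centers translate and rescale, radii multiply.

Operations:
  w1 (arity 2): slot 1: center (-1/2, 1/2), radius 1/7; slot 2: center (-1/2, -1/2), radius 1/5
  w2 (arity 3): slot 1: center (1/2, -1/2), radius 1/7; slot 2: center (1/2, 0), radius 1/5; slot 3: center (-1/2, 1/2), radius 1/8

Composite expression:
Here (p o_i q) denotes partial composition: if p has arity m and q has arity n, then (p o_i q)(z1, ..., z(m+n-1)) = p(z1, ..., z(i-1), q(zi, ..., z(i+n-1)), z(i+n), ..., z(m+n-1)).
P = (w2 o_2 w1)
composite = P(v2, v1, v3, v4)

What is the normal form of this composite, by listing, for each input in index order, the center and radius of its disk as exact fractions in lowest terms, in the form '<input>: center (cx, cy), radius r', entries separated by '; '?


v1: center (2/5, 1/10), radius 1/35; v2: center (1/2, -1/2), radius 1/7; v3: center (2/5, -1/10), radius 1/25; v4: center (-1/2, 1/2), radius 1/8

Nesting under w2 composes maps z -> c + r*z down each v-path.
v2 passes through 1 substitution, ending at center (1/2, -1/2), radius 1/7
v1 passes through 2 substitutions, ending at center (2/5, 1/10), radius 1/35
v3 passes through 2 substitutions, ending at center (2/5, -1/10), radius 1/25
v4 passes through 1 substitution, ending at center (-1/2, 1/2), radius 1/8


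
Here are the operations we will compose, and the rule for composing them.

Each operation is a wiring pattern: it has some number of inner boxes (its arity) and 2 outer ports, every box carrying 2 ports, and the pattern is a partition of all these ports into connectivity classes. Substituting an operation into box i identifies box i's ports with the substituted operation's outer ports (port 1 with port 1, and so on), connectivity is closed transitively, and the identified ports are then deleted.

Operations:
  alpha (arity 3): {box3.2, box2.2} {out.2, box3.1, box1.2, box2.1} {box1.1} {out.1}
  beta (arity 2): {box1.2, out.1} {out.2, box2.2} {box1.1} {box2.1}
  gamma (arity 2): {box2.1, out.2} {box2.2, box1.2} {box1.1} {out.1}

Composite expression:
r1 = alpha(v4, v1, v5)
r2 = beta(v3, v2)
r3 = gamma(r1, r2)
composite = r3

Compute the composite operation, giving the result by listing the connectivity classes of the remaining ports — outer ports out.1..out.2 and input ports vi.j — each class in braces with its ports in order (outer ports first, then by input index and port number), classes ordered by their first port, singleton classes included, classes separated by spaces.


{out.1} {out.2, v3.2} {v1.1, v2.2, v4.2, v5.1} {v1.2, v5.2} {v2.1} {v3.1} {v4.1}

After gluing at gamma, chains via deleted ports link the v-ports.
composing alpha on (v4, v1, v5), with out.j its own outer ports: {out.1} {out.2, v1.1, v4.2, v5.1} {v1.2, v5.2} {v4.1}
composing beta on (v3, v2), with out.j its own outer ports: {out.1, v3.2} {out.2, v2.2} {v2.1} {v3.1}
composing gamma on (v4, v1, v5, v3, v2), with out.j its own outer ports: {out.1} {out.2, v3.2} {v1.1, v2.2, v4.2, v5.1} {v1.2, v5.2} {v2.1} {v3.1} {v4.1}


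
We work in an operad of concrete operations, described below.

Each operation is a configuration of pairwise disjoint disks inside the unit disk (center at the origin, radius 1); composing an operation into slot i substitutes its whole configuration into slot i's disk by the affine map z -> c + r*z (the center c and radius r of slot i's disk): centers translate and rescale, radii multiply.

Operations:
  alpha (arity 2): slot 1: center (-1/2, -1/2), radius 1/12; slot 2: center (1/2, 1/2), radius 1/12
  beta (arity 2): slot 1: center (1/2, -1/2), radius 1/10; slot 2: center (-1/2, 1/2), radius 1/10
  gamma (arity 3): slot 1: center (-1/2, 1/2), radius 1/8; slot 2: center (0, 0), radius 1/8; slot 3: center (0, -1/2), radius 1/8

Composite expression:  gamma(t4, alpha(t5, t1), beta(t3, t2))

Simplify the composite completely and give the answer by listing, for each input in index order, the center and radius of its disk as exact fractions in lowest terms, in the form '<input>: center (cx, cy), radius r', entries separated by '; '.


t1: center (1/16, 1/16), radius 1/96; t2: center (-1/16, -7/16), radius 1/80; t3: center (1/16, -9/16), radius 1/80; t4: center (-1/2, 1/2), radius 1/8; t5: center (-1/16, -1/16), radius 1/96

Only the slot chain above each t matters under gamma; compose those maps.
input t4: applying the 1 nested substitution gives center (-1/2, 1/2), radius 1/8
input t5: applying the 2 nested substitutions gives center (-1/16, -1/16), radius 1/96
input t1: applying the 2 nested substitutions gives center (1/16, 1/16), radius 1/96
input t3: applying the 2 nested substitutions gives center (1/16, -9/16), radius 1/80
input t2: applying the 2 nested substitutions gives center (-1/16, -7/16), radius 1/80


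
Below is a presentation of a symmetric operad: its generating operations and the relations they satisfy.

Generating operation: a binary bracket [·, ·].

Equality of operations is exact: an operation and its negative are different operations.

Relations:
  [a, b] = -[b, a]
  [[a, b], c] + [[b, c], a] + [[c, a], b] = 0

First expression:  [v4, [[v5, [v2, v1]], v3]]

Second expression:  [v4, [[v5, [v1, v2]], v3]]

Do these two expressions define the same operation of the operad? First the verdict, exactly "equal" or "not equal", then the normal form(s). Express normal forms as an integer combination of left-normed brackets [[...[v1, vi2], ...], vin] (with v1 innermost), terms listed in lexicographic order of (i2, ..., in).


The first expression reduces to -[[[[v1, v2], v5], v3], v4]
The second expression reduces to [[[[v1, v2], v5], v3], v4]
They disagree, so not equal.

not equal: they reduce to -[[[[v1, v2], v5], v3], v4] and [[[[v1, v2], v5], v3], v4]


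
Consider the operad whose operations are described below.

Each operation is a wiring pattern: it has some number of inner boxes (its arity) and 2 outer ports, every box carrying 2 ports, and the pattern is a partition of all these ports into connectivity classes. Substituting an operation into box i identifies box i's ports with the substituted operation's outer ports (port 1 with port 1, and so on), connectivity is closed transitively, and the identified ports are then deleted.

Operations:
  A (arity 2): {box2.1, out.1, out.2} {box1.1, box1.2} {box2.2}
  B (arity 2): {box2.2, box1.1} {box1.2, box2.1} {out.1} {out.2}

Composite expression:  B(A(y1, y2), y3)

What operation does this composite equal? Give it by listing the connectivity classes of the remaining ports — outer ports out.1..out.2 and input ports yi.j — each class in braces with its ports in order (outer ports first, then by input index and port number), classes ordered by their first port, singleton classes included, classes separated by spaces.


Treat the ports identified at B as solder joints: merge, then drop.
after A, the pattern on (y1, y2) reads {out.1, out.2, y2.1} {y1.1, y1.2} {y2.2} (out.j = its outer ports)
after B, the pattern on (y1, y2, y3) reads {out.1} {out.2} {y1.1, y1.2} {y2.1, y3.1, y3.2} {y2.2} (out.j = its outer ports)

{out.1} {out.2} {y1.1, y1.2} {y2.1, y3.1, y3.2} {y2.2}


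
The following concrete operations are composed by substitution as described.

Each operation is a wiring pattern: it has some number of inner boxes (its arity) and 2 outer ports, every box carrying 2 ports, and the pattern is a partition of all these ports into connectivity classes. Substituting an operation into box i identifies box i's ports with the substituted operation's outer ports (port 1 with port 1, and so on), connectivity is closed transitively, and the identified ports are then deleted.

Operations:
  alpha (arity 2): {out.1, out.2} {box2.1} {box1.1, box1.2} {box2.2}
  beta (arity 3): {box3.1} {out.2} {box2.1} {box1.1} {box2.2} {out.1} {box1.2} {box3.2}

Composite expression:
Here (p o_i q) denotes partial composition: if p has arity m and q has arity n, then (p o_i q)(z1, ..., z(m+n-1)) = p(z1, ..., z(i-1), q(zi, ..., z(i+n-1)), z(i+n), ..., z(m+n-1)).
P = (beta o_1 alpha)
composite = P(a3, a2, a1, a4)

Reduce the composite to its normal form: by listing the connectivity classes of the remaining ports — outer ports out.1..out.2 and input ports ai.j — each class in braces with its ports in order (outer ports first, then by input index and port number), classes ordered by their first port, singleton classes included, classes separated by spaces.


{out.1} {out.2} {a1.1} {a1.2} {a2.1} {a2.2} {a3.1, a3.2} {a4.1} {a4.2}

Substituting into beta glues patterns; closure does the rest.
composing alpha on (a3, a2), with out.j its own outer ports: {out.1, out.2} {a2.1} {a2.2} {a3.1, a3.2}
composing beta on (a3, a2, a1, a4), with out.j its own outer ports: {out.1} {out.2} {a1.1} {a1.2} {a2.1} {a2.2} {a3.1, a3.2} {a4.1} {a4.2}


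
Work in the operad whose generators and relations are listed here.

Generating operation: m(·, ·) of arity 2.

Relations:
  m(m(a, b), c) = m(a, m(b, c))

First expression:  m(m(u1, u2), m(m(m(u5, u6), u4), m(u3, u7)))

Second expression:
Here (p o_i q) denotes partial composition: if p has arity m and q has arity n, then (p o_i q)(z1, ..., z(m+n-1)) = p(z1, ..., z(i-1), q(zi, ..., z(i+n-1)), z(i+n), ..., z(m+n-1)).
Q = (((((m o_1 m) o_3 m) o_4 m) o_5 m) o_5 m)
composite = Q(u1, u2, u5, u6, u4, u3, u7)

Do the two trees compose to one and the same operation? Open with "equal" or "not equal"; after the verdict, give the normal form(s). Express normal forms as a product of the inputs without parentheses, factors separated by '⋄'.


equal; both compose to u1 ⋄ u2 ⋄ u5 ⋄ u6 ⋄ u4 ⋄ u3 ⋄ u7

The first expression, normalized: u1 ⋄ u2 ⋄ u5 ⋄ u6 ⋄ u4 ⋄ u3 ⋄ u7
The second expression, normalized: u1 ⋄ u2 ⋄ u5 ⋄ u6 ⋄ u4 ⋄ u3 ⋄ u7
The forms coincide; equal.


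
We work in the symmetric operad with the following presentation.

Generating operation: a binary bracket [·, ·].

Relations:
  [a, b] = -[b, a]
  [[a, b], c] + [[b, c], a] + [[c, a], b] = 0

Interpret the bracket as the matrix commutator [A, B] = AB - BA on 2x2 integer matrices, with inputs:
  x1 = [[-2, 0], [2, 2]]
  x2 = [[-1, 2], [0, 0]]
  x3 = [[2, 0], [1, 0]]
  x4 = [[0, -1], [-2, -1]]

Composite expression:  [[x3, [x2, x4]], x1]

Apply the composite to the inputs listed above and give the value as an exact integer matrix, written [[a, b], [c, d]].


[[-4, -8], [12, 4]]


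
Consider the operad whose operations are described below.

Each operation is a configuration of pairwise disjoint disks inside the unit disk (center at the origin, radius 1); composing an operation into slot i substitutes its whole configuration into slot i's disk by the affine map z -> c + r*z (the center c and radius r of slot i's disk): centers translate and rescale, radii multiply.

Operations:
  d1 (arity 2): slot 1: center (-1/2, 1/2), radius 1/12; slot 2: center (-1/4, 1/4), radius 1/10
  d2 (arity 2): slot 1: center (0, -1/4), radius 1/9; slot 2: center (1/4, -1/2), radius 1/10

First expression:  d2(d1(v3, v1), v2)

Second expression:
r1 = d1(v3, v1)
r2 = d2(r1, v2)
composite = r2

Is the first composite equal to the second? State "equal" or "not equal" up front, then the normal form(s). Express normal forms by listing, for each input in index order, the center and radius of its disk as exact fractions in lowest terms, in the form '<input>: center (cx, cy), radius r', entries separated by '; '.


equal: each reduces to v1: center (-1/36, -2/9), radius 1/90; v2: center (1/4, -1/2), radius 1/10; v3: center (-1/18, -7/36), radius 1/108

The first composite normalizes to v1: center (-1/36, -2/9), radius 1/90; v2: center (1/4, -1/2), radius 1/10; v3: center (-1/18, -7/36), radius 1/108
The second composite normalizes to v1: center (-1/36, -2/9), radius 1/90; v2: center (1/4, -1/2), radius 1/10; v3: center (-1/18, -7/36), radius 1/108
Same normal form: equal.
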